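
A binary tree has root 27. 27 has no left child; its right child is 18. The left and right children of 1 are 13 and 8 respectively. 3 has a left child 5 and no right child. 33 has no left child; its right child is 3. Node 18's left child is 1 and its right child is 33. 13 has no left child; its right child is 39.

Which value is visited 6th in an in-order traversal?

In-order visits the left subtree, then the node, then the right subtree.
At 27: no left child.
Visit 27.
At 27: go right to 18.
  At 18: go left to 1.
    At 1: go left to 13.
      At 13: no left child.
      Visit 13.
      At 13: go right to 39.
        39 is a leaf — visit 39.
    Visit 1.
    At 1: go right to 8.
      8 is a leaf — visit 8.
  Visit 18.
  At 18: go right to 33.
    At 33: no left child.
    Visit 33.
    At 33: go right to 3.
      At 3: go left to 5.
        5 is a leaf — visit 5.
      Visit 3.
      At 3: no right child.
Full in-order sequence: 27, 13, 39, 1, 8, 18, 33, 5, 3.

18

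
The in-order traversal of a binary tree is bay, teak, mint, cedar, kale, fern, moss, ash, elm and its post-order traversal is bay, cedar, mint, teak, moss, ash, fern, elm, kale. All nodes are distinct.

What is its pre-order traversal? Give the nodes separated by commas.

kale, teak, bay, mint, cedar, elm, fern, ash, moss

The last element of post-order is the root; it splits in-order into left and right subtrees.
Root kale: left subtree has 4 nodes {bay, teak, mint, cedar}, right has 4 {fern, moss, ash, elm}.
  Root teak: left subtree has 1 node {bay}, right has 2 {mint, cedar}.
    Root mint: left subtree has 0 nodes { }, right has 1 {cedar}.
  Root elm: left subtree has 3 nodes {fern, moss, ash}, right has 0 { }.
    Root fern: left subtree has 0 nodes { }, right has 2 {moss, ash}.
      Root ash: left subtree has 1 node {moss}, right has 0 { }.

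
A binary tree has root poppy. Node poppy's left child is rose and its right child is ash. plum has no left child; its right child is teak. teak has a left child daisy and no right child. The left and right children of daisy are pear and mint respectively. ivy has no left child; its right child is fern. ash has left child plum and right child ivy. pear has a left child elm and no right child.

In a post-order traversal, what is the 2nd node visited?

Post-order visits the left subtree, then the right subtree, then the node.
At poppy: go left to rose.
  rose is a leaf — visit rose.
At poppy: go right to ash.
  At ash: go left to plum.
    At plum: no left child.
    At plum: go right to teak.
      At teak: go left to daisy.
        At daisy: go left to pear.
          At pear: go left to elm.
            elm is a leaf — visit elm.
          At pear: no right child.
          Visit pear.
        At daisy: go right to mint.
          mint is a leaf — visit mint.
        Visit daisy.
      At teak: no right child.
      Visit teak.
    Visit plum.
  At ash: go right to ivy.
    At ivy: no left child.
    At ivy: go right to fern.
      fern is a leaf — visit fern.
    Visit ivy.
  Visit ash.
Visit poppy.
Full post-order sequence: rose, elm, pear, mint, daisy, teak, plum, fern, ivy, ash, poppy.

elm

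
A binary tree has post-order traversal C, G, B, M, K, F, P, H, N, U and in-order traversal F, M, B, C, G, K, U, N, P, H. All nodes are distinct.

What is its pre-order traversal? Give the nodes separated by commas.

The last element of post-order is the root; it splits in-order into left and right subtrees.
Root U: left subtree has 6 nodes {F, M, B, C, G, K}, right has 3 {N, P, H}.
  Root F: left subtree has 0 nodes { }, right has 5 {M, B, C, G, K}.
    Root K: left subtree has 4 nodes {M, B, C, G}, right has 0 { }.
      Root M: left subtree has 0 nodes { }, right has 3 {B, C, G}.
        Root B: left subtree has 0 nodes { }, right has 2 {C, G}.
          Root G: left subtree has 1 node {C}, right has 0 { }.
  Root N: left subtree has 0 nodes { }, right has 2 {P, H}.
    Root H: left subtree has 1 node {P}, right has 0 { }.

U, F, K, M, B, G, C, N, H, P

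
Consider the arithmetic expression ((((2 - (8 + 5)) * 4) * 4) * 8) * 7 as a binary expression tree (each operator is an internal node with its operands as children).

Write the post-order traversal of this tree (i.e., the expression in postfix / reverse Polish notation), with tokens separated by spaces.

Post-order on an expression tree gives postfix notation: for each operator, emit left operand, right operand, then the operator.

2 8 5 + - 4 * 4 * 8 * 7 *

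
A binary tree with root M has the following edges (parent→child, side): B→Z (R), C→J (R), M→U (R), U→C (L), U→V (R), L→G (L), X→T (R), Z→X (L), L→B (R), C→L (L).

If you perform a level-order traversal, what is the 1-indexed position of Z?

Level-order visits nodes level by level from the root, left to right within each level.
Level 0: M
Level 1: U
Level 2: C, V
Level 3: L, J
Level 4: G, B
Level 5: Z
Level 6: X
Level 7: T
Full level-order sequence: M, U, C, V, L, J, G, B, Z, X, T.

9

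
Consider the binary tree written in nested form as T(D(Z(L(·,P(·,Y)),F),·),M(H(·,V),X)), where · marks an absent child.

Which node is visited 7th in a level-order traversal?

L

Level-order visits nodes level by level from the root, left to right within each level.
Level 0: T
Level 1: D, M
Level 2: Z, H, X
Level 3: L, F, V
Level 4: P
Level 5: Y
Full level-order sequence: T, D, M, Z, H, X, L, F, V, P, Y.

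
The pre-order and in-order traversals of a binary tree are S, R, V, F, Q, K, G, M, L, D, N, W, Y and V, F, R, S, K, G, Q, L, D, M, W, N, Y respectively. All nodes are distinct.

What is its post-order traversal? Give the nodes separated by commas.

F, V, R, G, K, D, L, W, Y, N, M, Q, S

The first element of pre-order is the root; it splits in-order into left and right subtrees.
Root S: left subtree has 3 nodes {V, F, R}, right has 9 {K, G, Q, L, D, M, W, N, Y}.
  Root R: left subtree has 2 nodes {V, F}, right has 0 { }.
    Root V: left subtree has 0 nodes { }, right has 1 {F}.
  Root Q: left subtree has 2 nodes {K, G}, right has 6 {L, D, M, W, N, Y}.
    Root K: left subtree has 0 nodes { }, right has 1 {G}.
    Root M: left subtree has 2 nodes {L, D}, right has 3 {W, N, Y}.
      Root L: left subtree has 0 nodes { }, right has 1 {D}.
      Root N: left subtree has 1 node {W}, right has 1 {Y}.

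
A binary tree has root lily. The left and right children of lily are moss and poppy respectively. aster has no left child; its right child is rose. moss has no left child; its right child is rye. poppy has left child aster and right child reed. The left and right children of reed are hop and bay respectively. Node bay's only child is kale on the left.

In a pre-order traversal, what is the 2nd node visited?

Pre-order visits the node, then its left subtree, then its right subtree.
Visit lily.
At lily: go left to moss.
  Visit moss.
  At moss: no left child.
  At moss: go right to rye.
    rye is a leaf — visit rye.
At lily: go right to poppy.
  Visit poppy.
  At poppy: go left to aster.
    Visit aster.
    At aster: no left child.
    At aster: go right to rose.
      rose is a leaf — visit rose.
  At poppy: go right to reed.
    Visit reed.
    At reed: go left to hop.
      hop is a leaf — visit hop.
    At reed: go right to bay.
      Visit bay.
      At bay: go left to kale.
        kale is a leaf — visit kale.
      At bay: no right child.
Full pre-order sequence: lily, moss, rye, poppy, aster, rose, reed, hop, bay, kale.

moss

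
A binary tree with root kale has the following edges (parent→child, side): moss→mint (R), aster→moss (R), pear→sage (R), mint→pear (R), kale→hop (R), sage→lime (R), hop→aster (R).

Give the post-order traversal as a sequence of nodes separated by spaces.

lime sage pear mint moss aster hop kale

Post-order visits the left subtree, then the right subtree, then the node.
At kale: no left child.
At kale: go right to hop.
  At hop: no left child.
  At hop: go right to aster.
    At aster: no left child.
    At aster: go right to moss.
      At moss: no left child.
      At moss: go right to mint.
        At mint: no left child.
        At mint: go right to pear.
          At pear: no left child.
          At pear: go right to sage.
            At sage: no left child.
            At sage: go right to lime.
              lime is a leaf — visit lime.
            Visit sage.
          Visit pear.
        Visit mint.
      Visit moss.
    Visit aster.
  Visit hop.
Visit kale.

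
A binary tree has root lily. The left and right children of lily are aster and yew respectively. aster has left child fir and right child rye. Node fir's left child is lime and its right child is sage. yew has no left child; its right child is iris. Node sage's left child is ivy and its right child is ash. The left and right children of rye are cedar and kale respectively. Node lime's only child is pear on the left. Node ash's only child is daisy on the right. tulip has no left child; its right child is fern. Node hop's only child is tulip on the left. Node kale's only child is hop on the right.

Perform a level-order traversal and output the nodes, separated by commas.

lily, aster, yew, fir, rye, iris, lime, sage, cedar, kale, pear, ivy, ash, hop, daisy, tulip, fern

Level-order visits nodes level by level from the root, left to right within each level.
Level 0: lily
Level 1: aster, yew
Level 2: fir, rye, iris
Level 3: lime, sage, cedar, kale
Level 4: pear, ivy, ash, hop
Level 5: daisy, tulip
Level 6: fern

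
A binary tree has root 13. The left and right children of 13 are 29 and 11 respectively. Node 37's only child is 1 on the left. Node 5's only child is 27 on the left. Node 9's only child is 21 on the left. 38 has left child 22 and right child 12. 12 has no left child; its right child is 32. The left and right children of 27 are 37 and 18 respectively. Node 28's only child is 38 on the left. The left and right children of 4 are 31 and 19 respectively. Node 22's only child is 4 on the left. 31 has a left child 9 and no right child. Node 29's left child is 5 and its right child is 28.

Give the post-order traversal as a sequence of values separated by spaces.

1 37 18 27 5 21 9 31 19 4 22 32 12 38 28 29 11 13

Post-order visits the left subtree, then the right subtree, then the node.
At 13: go left to 29.
  At 29: go left to 5.
    At 5: go left to 27.
      At 27: go left to 37.
        At 37: go left to 1.
          1 is a leaf — visit 1.
        At 37: no right child.
        Visit 37.
      At 27: go right to 18.
        18 is a leaf — visit 18.
      Visit 27.
    At 5: no right child.
    Visit 5.
  At 29: go right to 28.
    At 28: go left to 38.
      At 38: go left to 22.
        At 22: go left to 4.
          At 4: go left to 31.
            At 31: go left to 9.
              At 9: go left to 21.
                21 is a leaf — visit 21.
              At 9: no right child.
              Visit 9.
            At 31: no right child.
            Visit 31.
          At 4: go right to 19.
            19 is a leaf — visit 19.
          Visit 4.
        At 22: no right child.
        Visit 22.
      At 38: go right to 12.
        At 12: no left child.
        At 12: go right to 32.
          32 is a leaf — visit 32.
        Visit 12.
      Visit 38.
    At 28: no right child.
    Visit 28.
  Visit 29.
At 13: go right to 11.
  11 is a leaf — visit 11.
Visit 13.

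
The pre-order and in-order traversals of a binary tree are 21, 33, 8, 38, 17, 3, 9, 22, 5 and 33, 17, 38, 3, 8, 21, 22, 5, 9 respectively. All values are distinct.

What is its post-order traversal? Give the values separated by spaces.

The first element of pre-order is the root; it splits in-order into left and right subtrees.
Root 21: left subtree has 5 nodes {33, 17, 38, 3, 8}, right has 3 {22, 5, 9}.
  Root 33: left subtree has 0 nodes { }, right has 4 {17, 38, 3, 8}.
    Root 8: left subtree has 3 nodes {17, 38, 3}, right has 0 { }.
      Root 38: left subtree has 1 node {17}, right has 1 {3}.
  Root 9: left subtree has 2 nodes {22, 5}, right has 0 { }.
    Root 22: left subtree has 0 nodes { }, right has 1 {5}.

17 3 38 8 33 5 22 9 21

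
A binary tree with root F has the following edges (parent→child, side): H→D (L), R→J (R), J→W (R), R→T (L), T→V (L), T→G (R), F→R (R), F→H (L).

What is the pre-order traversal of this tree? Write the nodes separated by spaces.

Pre-order visits the node, then its left subtree, then its right subtree.
Visit F.
At F: go left to H.
  Visit H.
  At H: go left to D.
    D is a leaf — visit D.
  At H: no right child.
At F: go right to R.
  Visit R.
  At R: go left to T.
    Visit T.
    At T: go left to V.
      V is a leaf — visit V.
    At T: go right to G.
      G is a leaf — visit G.
  At R: go right to J.
    Visit J.
    At J: no left child.
    At J: go right to W.
      W is a leaf — visit W.

F H D R T V G J W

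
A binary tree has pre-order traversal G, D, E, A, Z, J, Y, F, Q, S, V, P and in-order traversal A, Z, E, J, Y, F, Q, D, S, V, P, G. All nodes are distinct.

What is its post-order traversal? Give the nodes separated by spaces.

Z A Q F Y J E P V S D G

The first element of pre-order is the root; it splits in-order into left and right subtrees.
Root G: left subtree has 11 nodes {A, Z, E, J, Y, F, Q, D, S, V, P}, right has 0 { }.
  Root D: left subtree has 7 nodes {A, Z, E, J, Y, F, Q}, right has 3 {S, V, P}.
    Root E: left subtree has 2 nodes {A, Z}, right has 4 {J, Y, F, Q}.
      Root A: left subtree has 0 nodes { }, right has 1 {Z}.
      Root J: left subtree has 0 nodes { }, right has 3 {Y, F, Q}.
        Root Y: left subtree has 0 nodes { }, right has 2 {F, Q}.
          Root F: left subtree has 0 nodes { }, right has 1 {Q}.
    Root S: left subtree has 0 nodes { }, right has 2 {V, P}.
      Root V: left subtree has 0 nodes { }, right has 1 {P}.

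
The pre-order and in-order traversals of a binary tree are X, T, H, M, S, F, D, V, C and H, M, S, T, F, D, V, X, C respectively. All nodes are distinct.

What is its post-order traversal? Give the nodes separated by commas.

The first element of pre-order is the root; it splits in-order into left and right subtrees.
Root X: left subtree has 7 nodes {H, M, S, T, F, D, V}, right has 1 {C}.
  Root T: left subtree has 3 nodes {H, M, S}, right has 3 {F, D, V}.
    Root H: left subtree has 0 nodes { }, right has 2 {M, S}.
      Root M: left subtree has 0 nodes { }, right has 1 {S}.
    Root F: left subtree has 0 nodes { }, right has 2 {D, V}.
      Root D: left subtree has 0 nodes { }, right has 1 {V}.

S, M, H, V, D, F, T, C, X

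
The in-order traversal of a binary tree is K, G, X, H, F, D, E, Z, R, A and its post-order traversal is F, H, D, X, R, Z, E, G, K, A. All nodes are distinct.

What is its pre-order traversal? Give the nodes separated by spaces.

A K G E X D H F Z R

The last element of post-order is the root; it splits in-order into left and right subtrees.
Root A: left subtree has 9 nodes {K, G, X, H, F, D, E, Z, R}, right has 0 { }.
  Root K: left subtree has 0 nodes { }, right has 8 {G, X, H, F, D, E, Z, R}.
    Root G: left subtree has 0 nodes { }, right has 7 {X, H, F, D, E, Z, R}.
      Root E: left subtree has 4 nodes {X, H, F, D}, right has 2 {Z, R}.
        Root X: left subtree has 0 nodes { }, right has 3 {H, F, D}.
          Root D: left subtree has 2 nodes {H, F}, right has 0 { }.
            Root H: left subtree has 0 nodes { }, right has 1 {F}.
        Root Z: left subtree has 0 nodes { }, right has 1 {R}.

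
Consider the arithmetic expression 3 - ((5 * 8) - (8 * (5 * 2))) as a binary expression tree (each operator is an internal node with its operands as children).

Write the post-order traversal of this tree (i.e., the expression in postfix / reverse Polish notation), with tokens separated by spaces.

3 5 8 * 8 5 2 * * - -

Post-order on an expression tree gives postfix notation: for each operator, emit left operand, right operand, then the operator.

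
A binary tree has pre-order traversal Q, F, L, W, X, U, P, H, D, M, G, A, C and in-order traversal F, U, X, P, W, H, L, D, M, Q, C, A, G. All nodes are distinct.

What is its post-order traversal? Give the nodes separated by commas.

U, P, X, H, W, M, D, L, F, C, A, G, Q

The first element of pre-order is the root; it splits in-order into left and right subtrees.
Root Q: left subtree has 9 nodes {F, U, X, P, W, H, L, D, M}, right has 3 {C, A, G}.
  Root F: left subtree has 0 nodes { }, right has 8 {U, X, P, W, H, L, D, M}.
    Root L: left subtree has 5 nodes {U, X, P, W, H}, right has 2 {D, M}.
      Root W: left subtree has 3 nodes {U, X, P}, right has 1 {H}.
        Root X: left subtree has 1 node {U}, right has 1 {P}.
      Root D: left subtree has 0 nodes { }, right has 1 {M}.
  Root G: left subtree has 2 nodes {C, A}, right has 0 { }.
    Root A: left subtree has 1 node {C}, right has 0 { }.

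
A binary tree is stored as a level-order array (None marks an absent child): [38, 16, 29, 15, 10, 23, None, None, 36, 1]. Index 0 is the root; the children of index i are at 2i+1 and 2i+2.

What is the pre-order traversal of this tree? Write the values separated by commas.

Pre-order visits the node, then its left subtree, then its right subtree.
Visit 38.
At 38: go left to 16.
  Visit 16.
  At 16: go left to 15.
    Visit 15.
    At 15: no left child.
    At 15: go right to 36.
      36 is a leaf — visit 36.
  At 16: go right to 10.
    Visit 10.
    At 10: go left to 1.
      1 is a leaf — visit 1.
    At 10: no right child.
At 38: go right to 29.
  Visit 29.
  At 29: go left to 23.
    23 is a leaf — visit 23.
  At 29: no right child.

38, 16, 15, 36, 10, 1, 29, 23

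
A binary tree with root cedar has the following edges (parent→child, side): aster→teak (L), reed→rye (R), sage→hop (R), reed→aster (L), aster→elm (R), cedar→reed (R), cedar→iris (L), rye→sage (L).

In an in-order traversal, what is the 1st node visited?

iris

In-order visits the left subtree, then the node, then the right subtree.
At cedar: go left to iris.
  iris is a leaf — visit iris.
Visit cedar.
At cedar: go right to reed.
  At reed: go left to aster.
    At aster: go left to teak.
      teak is a leaf — visit teak.
    Visit aster.
    At aster: go right to elm.
      elm is a leaf — visit elm.
  Visit reed.
  At reed: go right to rye.
    At rye: go left to sage.
      At sage: no left child.
      Visit sage.
      At sage: go right to hop.
        hop is a leaf — visit hop.
    Visit rye.
    At rye: no right child.
Full in-order sequence: iris, cedar, teak, aster, elm, reed, sage, hop, rye.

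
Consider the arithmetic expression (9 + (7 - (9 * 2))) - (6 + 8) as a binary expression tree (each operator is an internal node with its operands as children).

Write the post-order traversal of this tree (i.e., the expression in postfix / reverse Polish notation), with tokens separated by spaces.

9 7 9 2 * - + 6 8 + -

Post-order on an expression tree gives postfix notation: for each operator, emit left operand, right operand, then the operator.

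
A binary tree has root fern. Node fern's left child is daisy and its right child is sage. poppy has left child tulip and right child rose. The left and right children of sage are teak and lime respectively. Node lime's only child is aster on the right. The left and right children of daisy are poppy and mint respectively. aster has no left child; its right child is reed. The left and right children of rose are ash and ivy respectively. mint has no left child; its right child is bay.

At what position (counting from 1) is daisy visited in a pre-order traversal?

Pre-order visits the node, then its left subtree, then its right subtree.
Visit fern.
At fern: go left to daisy.
  Visit daisy.
  At daisy: go left to poppy.
    Visit poppy.
    At poppy: go left to tulip.
      tulip is a leaf — visit tulip.
    At poppy: go right to rose.
      Visit rose.
      At rose: go left to ash.
        ash is a leaf — visit ash.
      At rose: go right to ivy.
        ivy is a leaf — visit ivy.
  At daisy: go right to mint.
    Visit mint.
    At mint: no left child.
    At mint: go right to bay.
      bay is a leaf — visit bay.
At fern: go right to sage.
  Visit sage.
  At sage: go left to teak.
    teak is a leaf — visit teak.
  At sage: go right to lime.
    Visit lime.
    At lime: no left child.
    At lime: go right to aster.
      Visit aster.
      At aster: no left child.
      At aster: go right to reed.
        reed is a leaf — visit reed.
Full pre-order sequence: fern, daisy, poppy, tulip, rose, ash, ivy, mint, bay, sage, teak, lime, aster, reed.

2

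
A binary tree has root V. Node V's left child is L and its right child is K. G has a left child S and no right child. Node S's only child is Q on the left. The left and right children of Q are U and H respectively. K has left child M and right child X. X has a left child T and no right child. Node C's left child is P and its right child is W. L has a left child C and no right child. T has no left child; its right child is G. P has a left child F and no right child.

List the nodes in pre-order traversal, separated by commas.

V, L, C, P, F, W, K, M, X, T, G, S, Q, U, H

Pre-order visits the node, then its left subtree, then its right subtree.
Visit V.
At V: go left to L.
  Visit L.
  At L: go left to C.
    Visit C.
    At C: go left to P.
      Visit P.
      At P: go left to F.
        F is a leaf — visit F.
      At P: no right child.
    At C: go right to W.
      W is a leaf — visit W.
  At L: no right child.
At V: go right to K.
  Visit K.
  At K: go left to M.
    M is a leaf — visit M.
  At K: go right to X.
    Visit X.
    At X: go left to T.
      Visit T.
      At T: no left child.
      At T: go right to G.
        Visit G.
        At G: go left to S.
          Visit S.
          At S: go left to Q.
            Visit Q.
            At Q: go left to U.
              U is a leaf — visit U.
            At Q: go right to H.
              H is a leaf — visit H.
          At S: no right child.
        At G: no right child.
    At X: no right child.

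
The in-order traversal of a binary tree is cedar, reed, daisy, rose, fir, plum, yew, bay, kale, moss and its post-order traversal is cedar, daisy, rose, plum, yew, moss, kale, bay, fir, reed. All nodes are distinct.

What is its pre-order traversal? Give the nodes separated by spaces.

reed cedar fir rose daisy bay yew plum kale moss

The last element of post-order is the root; it splits in-order into left and right subtrees.
Root reed: left subtree has 1 node {cedar}, right has 8 {daisy, rose, fir, plum, yew, bay, kale, moss}.
  Root fir: left subtree has 2 nodes {daisy, rose}, right has 5 {plum, yew, bay, kale, moss}.
    Root rose: left subtree has 1 node {daisy}, right has 0 { }.
    Root bay: left subtree has 2 nodes {plum, yew}, right has 2 {kale, moss}.
      Root yew: left subtree has 1 node {plum}, right has 0 { }.
      Root kale: left subtree has 0 nodes { }, right has 1 {moss}.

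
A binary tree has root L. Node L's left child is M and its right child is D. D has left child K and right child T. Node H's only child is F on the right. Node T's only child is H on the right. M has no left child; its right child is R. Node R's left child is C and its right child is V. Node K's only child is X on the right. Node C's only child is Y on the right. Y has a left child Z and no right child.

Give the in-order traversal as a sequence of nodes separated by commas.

M, C, Z, Y, R, V, L, K, X, D, T, H, F

In-order visits the left subtree, then the node, then the right subtree.
At L: go left to M.
  At M: no left child.
  Visit M.
  At M: go right to R.
    At R: go left to C.
      At C: no left child.
      Visit C.
      At C: go right to Y.
        At Y: go left to Z.
          Z is a leaf — visit Z.
        Visit Y.
        At Y: no right child.
    Visit R.
    At R: go right to V.
      V is a leaf — visit V.
Visit L.
At L: go right to D.
  At D: go left to K.
    At K: no left child.
    Visit K.
    At K: go right to X.
      X is a leaf — visit X.
  Visit D.
  At D: go right to T.
    At T: no left child.
    Visit T.
    At T: go right to H.
      At H: no left child.
      Visit H.
      At H: go right to F.
        F is a leaf — visit F.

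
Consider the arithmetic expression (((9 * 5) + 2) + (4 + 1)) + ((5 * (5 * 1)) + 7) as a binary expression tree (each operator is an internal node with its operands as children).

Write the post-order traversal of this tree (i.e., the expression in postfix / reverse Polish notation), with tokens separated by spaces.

9 5 * 2 + 4 1 + + 5 5 1 * * 7 + +

Post-order on an expression tree gives postfix notation: for each operator, emit left operand, right operand, then the operator.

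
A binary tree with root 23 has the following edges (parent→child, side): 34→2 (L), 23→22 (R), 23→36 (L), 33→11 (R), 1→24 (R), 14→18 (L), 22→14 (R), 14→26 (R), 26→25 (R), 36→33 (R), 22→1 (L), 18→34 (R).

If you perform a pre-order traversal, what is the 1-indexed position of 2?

11

Pre-order visits the node, then its left subtree, then its right subtree.
Visit 23.
At 23: go left to 36.
  Visit 36.
  At 36: no left child.
  At 36: go right to 33.
    Visit 33.
    At 33: no left child.
    At 33: go right to 11.
      11 is a leaf — visit 11.
At 23: go right to 22.
  Visit 22.
  At 22: go left to 1.
    Visit 1.
    At 1: no left child.
    At 1: go right to 24.
      24 is a leaf — visit 24.
  At 22: go right to 14.
    Visit 14.
    At 14: go left to 18.
      Visit 18.
      At 18: no left child.
      At 18: go right to 34.
        Visit 34.
        At 34: go left to 2.
          2 is a leaf — visit 2.
        At 34: no right child.
    At 14: go right to 26.
      Visit 26.
      At 26: no left child.
      At 26: go right to 25.
        25 is a leaf — visit 25.
Full pre-order sequence: 23, 36, 33, 11, 22, 1, 24, 14, 18, 34, 2, 26, 25.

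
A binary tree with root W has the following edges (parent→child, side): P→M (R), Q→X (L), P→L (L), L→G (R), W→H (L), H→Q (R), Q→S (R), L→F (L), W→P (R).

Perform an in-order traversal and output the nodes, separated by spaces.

H X Q S W F L G P M

In-order visits the left subtree, then the node, then the right subtree.
At W: go left to H.
  At H: no left child.
  Visit H.
  At H: go right to Q.
    At Q: go left to X.
      X is a leaf — visit X.
    Visit Q.
    At Q: go right to S.
      S is a leaf — visit S.
Visit W.
At W: go right to P.
  At P: go left to L.
    At L: go left to F.
      F is a leaf — visit F.
    Visit L.
    At L: go right to G.
      G is a leaf — visit G.
  Visit P.
  At P: go right to M.
    M is a leaf — visit M.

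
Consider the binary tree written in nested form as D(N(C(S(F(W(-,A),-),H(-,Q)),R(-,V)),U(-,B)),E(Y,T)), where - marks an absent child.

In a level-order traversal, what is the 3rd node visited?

Level-order visits nodes level by level from the root, left to right within each level.
Level 0: D
Level 1: N, E
Level 2: C, U, Y, T
Level 3: S, R, B
Level 4: F, H, V
Level 5: W, Q
Level 6: A
Full level-order sequence: D, N, E, C, U, Y, T, S, R, B, F, H, V, W, Q, A.

E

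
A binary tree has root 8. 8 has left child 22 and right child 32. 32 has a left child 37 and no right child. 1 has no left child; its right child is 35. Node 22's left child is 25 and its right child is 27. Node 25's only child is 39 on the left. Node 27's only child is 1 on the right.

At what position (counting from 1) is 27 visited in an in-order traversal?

4

In-order visits the left subtree, then the node, then the right subtree.
At 8: go left to 22.
  At 22: go left to 25.
    At 25: go left to 39.
      39 is a leaf — visit 39.
    Visit 25.
    At 25: no right child.
  Visit 22.
  At 22: go right to 27.
    At 27: no left child.
    Visit 27.
    At 27: go right to 1.
      At 1: no left child.
      Visit 1.
      At 1: go right to 35.
        35 is a leaf — visit 35.
Visit 8.
At 8: go right to 32.
  At 32: go left to 37.
    37 is a leaf — visit 37.
  Visit 32.
  At 32: no right child.
Full in-order sequence: 39, 25, 22, 27, 1, 35, 8, 37, 32.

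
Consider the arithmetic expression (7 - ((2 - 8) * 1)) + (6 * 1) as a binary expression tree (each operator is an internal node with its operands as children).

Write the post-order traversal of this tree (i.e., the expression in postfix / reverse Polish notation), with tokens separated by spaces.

7 2 8 - 1 * - 6 1 * +

Post-order on an expression tree gives postfix notation: for each operator, emit left operand, right operand, then the operator.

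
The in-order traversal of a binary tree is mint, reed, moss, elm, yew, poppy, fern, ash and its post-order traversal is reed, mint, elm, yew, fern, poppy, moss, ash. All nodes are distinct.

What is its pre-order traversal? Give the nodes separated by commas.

ash, moss, mint, reed, poppy, yew, elm, fern

The last element of post-order is the root; it splits in-order into left and right subtrees.
Root ash: left subtree has 7 nodes {mint, reed, moss, elm, yew, poppy, fern}, right has 0 { }.
  Root moss: left subtree has 2 nodes {mint, reed}, right has 4 {elm, yew, poppy, fern}.
    Root mint: left subtree has 0 nodes { }, right has 1 {reed}.
    Root poppy: left subtree has 2 nodes {elm, yew}, right has 1 {fern}.
      Root yew: left subtree has 1 node {elm}, right has 0 { }.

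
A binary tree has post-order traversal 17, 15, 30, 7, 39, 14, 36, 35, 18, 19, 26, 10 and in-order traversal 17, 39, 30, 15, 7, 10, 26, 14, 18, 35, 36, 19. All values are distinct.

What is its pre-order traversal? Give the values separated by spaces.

The last element of post-order is the root; it splits in-order into left and right subtrees.
Root 10: left subtree has 5 nodes {17, 39, 30, 15, 7}, right has 6 {26, 14, 18, 35, 36, 19}.
  Root 39: left subtree has 1 node {17}, right has 3 {30, 15, 7}.
    Root 7: left subtree has 2 nodes {30, 15}, right has 0 { }.
      Root 30: left subtree has 0 nodes { }, right has 1 {15}.
  Root 26: left subtree has 0 nodes { }, right has 5 {14, 18, 35, 36, 19}.
    Root 19: left subtree has 4 nodes {14, 18, 35, 36}, right has 0 { }.
      Root 18: left subtree has 1 node {14}, right has 2 {35, 36}.
        Root 35: left subtree has 0 nodes { }, right has 1 {36}.

10 39 17 7 30 15 26 19 18 14 35 36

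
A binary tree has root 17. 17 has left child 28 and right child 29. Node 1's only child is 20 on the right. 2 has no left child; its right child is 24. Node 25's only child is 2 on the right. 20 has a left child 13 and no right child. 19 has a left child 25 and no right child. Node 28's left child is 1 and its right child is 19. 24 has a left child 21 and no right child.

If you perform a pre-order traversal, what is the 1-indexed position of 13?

5

Pre-order visits the node, then its left subtree, then its right subtree.
Visit 17.
At 17: go left to 28.
  Visit 28.
  At 28: go left to 1.
    Visit 1.
    At 1: no left child.
    At 1: go right to 20.
      Visit 20.
      At 20: go left to 13.
        13 is a leaf — visit 13.
      At 20: no right child.
  At 28: go right to 19.
    Visit 19.
    At 19: go left to 25.
      Visit 25.
      At 25: no left child.
      At 25: go right to 2.
        Visit 2.
        At 2: no left child.
        At 2: go right to 24.
          Visit 24.
          At 24: go left to 21.
            21 is a leaf — visit 21.
          At 24: no right child.
    At 19: no right child.
At 17: go right to 29.
  29 is a leaf — visit 29.
Full pre-order sequence: 17, 28, 1, 20, 13, 19, 25, 2, 24, 21, 29.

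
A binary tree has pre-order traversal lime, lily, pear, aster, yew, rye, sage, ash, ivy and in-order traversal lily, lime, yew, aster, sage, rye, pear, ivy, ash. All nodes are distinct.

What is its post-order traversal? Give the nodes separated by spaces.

The first element of pre-order is the root; it splits in-order into left and right subtrees.
Root lime: left subtree has 1 node {lily}, right has 7 {yew, aster, sage, rye, pear, ivy, ash}.
  Root pear: left subtree has 4 nodes {yew, aster, sage, rye}, right has 2 {ivy, ash}.
    Root aster: left subtree has 1 node {yew}, right has 2 {sage, rye}.
      Root rye: left subtree has 1 node {sage}, right has 0 { }.
    Root ash: left subtree has 1 node {ivy}, right has 0 { }.

lily yew sage rye aster ivy ash pear lime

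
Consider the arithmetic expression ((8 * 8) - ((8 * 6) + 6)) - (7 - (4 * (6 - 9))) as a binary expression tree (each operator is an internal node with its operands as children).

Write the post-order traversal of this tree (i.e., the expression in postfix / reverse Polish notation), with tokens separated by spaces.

Post-order on an expression tree gives postfix notation: for each operator, emit left operand, right operand, then the operator.

8 8 * 8 6 * 6 + - 7 4 6 9 - * - -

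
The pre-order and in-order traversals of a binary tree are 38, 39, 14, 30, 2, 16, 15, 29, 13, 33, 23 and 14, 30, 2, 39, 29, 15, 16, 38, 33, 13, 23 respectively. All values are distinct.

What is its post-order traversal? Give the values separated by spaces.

The first element of pre-order is the root; it splits in-order into left and right subtrees.
Root 38: left subtree has 7 nodes {14, 30, 2, 39, 29, 15, 16}, right has 3 {33, 13, 23}.
  Root 39: left subtree has 3 nodes {14, 30, 2}, right has 3 {29, 15, 16}.
    Root 14: left subtree has 0 nodes { }, right has 2 {30, 2}.
      Root 30: left subtree has 0 nodes { }, right has 1 {2}.
    Root 16: left subtree has 2 nodes {29, 15}, right has 0 { }.
      Root 15: left subtree has 1 node {29}, right has 0 { }.
  Root 13: left subtree has 1 node {33}, right has 1 {23}.

2 30 14 29 15 16 39 33 23 13 38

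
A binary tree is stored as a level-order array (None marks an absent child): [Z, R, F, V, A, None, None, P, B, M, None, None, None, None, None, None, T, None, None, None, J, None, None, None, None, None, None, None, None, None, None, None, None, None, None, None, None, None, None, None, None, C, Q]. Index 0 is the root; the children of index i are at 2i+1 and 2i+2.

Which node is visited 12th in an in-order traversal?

In-order visits the left subtree, then the node, then the right subtree.
At Z: go left to R.
  At R: go left to V.
    At V: go left to P.
      At P: no left child.
      Visit P.
      At P: go right to T.
        T is a leaf — visit T.
    Visit V.
    At V: go right to B.
      B is a leaf — visit B.
  Visit R.
  At R: go right to A.
    At A: go left to M.
      At M: no left child.
      Visit M.
      At M: go right to J.
        At J: go left to C.
          C is a leaf — visit C.
        Visit J.
        At J: go right to Q.
          Q is a leaf — visit Q.
    Visit A.
    At A: no right child.
Visit Z.
At Z: go right to F.
  F is a leaf — visit F.
Full in-order sequence: P, T, V, B, R, M, C, J, Q, A, Z, F.

F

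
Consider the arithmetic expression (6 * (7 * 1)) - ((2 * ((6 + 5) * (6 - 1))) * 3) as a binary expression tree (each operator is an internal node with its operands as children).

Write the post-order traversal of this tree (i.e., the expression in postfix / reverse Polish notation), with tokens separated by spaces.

Post-order on an expression tree gives postfix notation: for each operator, emit left operand, right operand, then the operator.

6 7 1 * * 2 6 5 + 6 1 - * * 3 * -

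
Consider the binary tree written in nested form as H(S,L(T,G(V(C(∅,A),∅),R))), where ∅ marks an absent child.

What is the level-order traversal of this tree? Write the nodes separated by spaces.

H S L T G V R C A

Level-order visits nodes level by level from the root, left to right within each level.
Level 0: H
Level 1: S, L
Level 2: T, G
Level 3: V, R
Level 4: C
Level 5: A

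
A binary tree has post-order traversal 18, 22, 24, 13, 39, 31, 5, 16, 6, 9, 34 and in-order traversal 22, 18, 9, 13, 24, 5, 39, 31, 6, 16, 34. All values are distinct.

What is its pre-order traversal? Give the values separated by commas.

34, 9, 22, 18, 6, 5, 13, 24, 31, 39, 16

The last element of post-order is the root; it splits in-order into left and right subtrees.
Root 34: left subtree has 10 nodes {22, 18, 9, 13, 24, 5, 39, 31, 6, 16}, right has 0 { }.
  Root 9: left subtree has 2 nodes {22, 18}, right has 7 {13, 24, 5, 39, 31, 6, 16}.
    Root 22: left subtree has 0 nodes { }, right has 1 {18}.
    Root 6: left subtree has 5 nodes {13, 24, 5, 39, 31}, right has 1 {16}.
      Root 5: left subtree has 2 nodes {13, 24}, right has 2 {39, 31}.
        Root 13: left subtree has 0 nodes { }, right has 1 {24}.
        Root 31: left subtree has 1 node {39}, right has 0 { }.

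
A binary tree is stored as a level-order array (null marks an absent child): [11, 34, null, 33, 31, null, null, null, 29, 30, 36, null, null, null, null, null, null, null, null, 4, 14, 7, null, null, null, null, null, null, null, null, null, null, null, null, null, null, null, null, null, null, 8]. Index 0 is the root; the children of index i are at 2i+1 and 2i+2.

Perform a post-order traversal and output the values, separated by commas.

Post-order visits the left subtree, then the right subtree, then the node.
At 11: go left to 34.
  At 34: go left to 33.
    At 33: no left child.
    At 33: go right to 29.
      29 is a leaf — visit 29.
    Visit 33.
  At 34: go right to 31.
    At 31: go left to 30.
      At 30: go left to 4.
        At 4: no left child.
        At 4: go right to 8.
          8 is a leaf — visit 8.
        Visit 4.
      At 30: go right to 14.
        14 is a leaf — visit 14.
      Visit 30.
    At 31: go right to 36.
      At 36: go left to 7.
        7 is a leaf — visit 7.
      At 36: no right child.
      Visit 36.
    Visit 31.
  Visit 34.
At 11: no right child.
Visit 11.

29, 33, 8, 4, 14, 30, 7, 36, 31, 34, 11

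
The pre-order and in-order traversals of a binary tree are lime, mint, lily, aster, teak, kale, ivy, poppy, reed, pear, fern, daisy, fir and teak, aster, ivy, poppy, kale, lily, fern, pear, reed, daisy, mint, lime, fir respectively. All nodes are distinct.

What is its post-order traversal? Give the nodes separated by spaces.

The first element of pre-order is the root; it splits in-order into left and right subtrees.
Root lime: left subtree has 11 nodes {teak, aster, ivy, poppy, kale, lily, fern, pear, reed, daisy, mint}, right has 1 {fir}.
  Root mint: left subtree has 10 nodes {teak, aster, ivy, poppy, kale, lily, fern, pear, reed, daisy}, right has 0 { }.
    Root lily: left subtree has 5 nodes {teak, aster, ivy, poppy, kale}, right has 4 {fern, pear, reed, daisy}.
      Root aster: left subtree has 1 node {teak}, right has 3 {ivy, poppy, kale}.
        Root kale: left subtree has 2 nodes {ivy, poppy}, right has 0 { }.
          Root ivy: left subtree has 0 nodes { }, right has 1 {poppy}.
      Root reed: left subtree has 2 nodes {fern, pear}, right has 1 {daisy}.
        Root pear: left subtree has 1 node {fern}, right has 0 { }.

teak poppy ivy kale aster fern pear daisy reed lily mint fir lime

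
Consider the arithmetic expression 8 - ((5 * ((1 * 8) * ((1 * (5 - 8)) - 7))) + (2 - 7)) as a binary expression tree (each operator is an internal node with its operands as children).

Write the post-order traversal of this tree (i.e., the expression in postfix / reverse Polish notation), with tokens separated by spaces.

8 5 1 8 * 1 5 8 - * 7 - * * 2 7 - + -

Post-order on an expression tree gives postfix notation: for each operator, emit left operand, right operand, then the operator.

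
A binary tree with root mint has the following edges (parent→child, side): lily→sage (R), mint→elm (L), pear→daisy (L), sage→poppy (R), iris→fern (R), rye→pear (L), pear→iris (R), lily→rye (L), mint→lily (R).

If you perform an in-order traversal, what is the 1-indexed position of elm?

1

In-order visits the left subtree, then the node, then the right subtree.
At mint: go left to elm.
  elm is a leaf — visit elm.
Visit mint.
At mint: go right to lily.
  At lily: go left to rye.
    At rye: go left to pear.
      At pear: go left to daisy.
        daisy is a leaf — visit daisy.
      Visit pear.
      At pear: go right to iris.
        At iris: no left child.
        Visit iris.
        At iris: go right to fern.
          fern is a leaf — visit fern.
    Visit rye.
    At rye: no right child.
  Visit lily.
  At lily: go right to sage.
    At sage: no left child.
    Visit sage.
    At sage: go right to poppy.
      poppy is a leaf — visit poppy.
Full in-order sequence: elm, mint, daisy, pear, iris, fern, rye, lily, sage, poppy.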